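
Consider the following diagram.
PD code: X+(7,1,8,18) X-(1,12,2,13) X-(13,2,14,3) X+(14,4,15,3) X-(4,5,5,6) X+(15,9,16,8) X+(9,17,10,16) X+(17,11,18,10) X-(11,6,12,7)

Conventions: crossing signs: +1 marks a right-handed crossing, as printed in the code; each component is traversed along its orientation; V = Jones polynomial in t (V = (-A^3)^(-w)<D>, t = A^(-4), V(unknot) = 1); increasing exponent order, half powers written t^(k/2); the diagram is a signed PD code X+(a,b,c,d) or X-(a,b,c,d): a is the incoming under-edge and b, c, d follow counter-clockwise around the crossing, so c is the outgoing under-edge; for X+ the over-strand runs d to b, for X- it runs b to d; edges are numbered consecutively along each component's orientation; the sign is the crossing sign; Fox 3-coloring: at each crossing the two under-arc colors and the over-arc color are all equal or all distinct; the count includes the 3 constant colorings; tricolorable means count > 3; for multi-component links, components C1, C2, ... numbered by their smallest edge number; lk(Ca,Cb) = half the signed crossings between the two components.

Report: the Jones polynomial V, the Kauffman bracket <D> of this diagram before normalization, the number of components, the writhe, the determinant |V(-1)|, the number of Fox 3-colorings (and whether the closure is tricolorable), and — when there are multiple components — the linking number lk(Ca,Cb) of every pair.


Jones polynomial: V(t) = t^-1 - 1 + 2t - 2t^2 + 2t^3 - 2t^4 + t^5
<D> = -A^-17 + 2A^-13 - 2A^-9 + 2A^-5 - 2A^-1 + A^3 - A^7; writhe +1
components 1, writhe +1 (9 crossings)
3-colorings: 3 of 3^9, det 11 — not tricolorable
note: V spans 6 powers of t: at least 6 crossings in any diagram


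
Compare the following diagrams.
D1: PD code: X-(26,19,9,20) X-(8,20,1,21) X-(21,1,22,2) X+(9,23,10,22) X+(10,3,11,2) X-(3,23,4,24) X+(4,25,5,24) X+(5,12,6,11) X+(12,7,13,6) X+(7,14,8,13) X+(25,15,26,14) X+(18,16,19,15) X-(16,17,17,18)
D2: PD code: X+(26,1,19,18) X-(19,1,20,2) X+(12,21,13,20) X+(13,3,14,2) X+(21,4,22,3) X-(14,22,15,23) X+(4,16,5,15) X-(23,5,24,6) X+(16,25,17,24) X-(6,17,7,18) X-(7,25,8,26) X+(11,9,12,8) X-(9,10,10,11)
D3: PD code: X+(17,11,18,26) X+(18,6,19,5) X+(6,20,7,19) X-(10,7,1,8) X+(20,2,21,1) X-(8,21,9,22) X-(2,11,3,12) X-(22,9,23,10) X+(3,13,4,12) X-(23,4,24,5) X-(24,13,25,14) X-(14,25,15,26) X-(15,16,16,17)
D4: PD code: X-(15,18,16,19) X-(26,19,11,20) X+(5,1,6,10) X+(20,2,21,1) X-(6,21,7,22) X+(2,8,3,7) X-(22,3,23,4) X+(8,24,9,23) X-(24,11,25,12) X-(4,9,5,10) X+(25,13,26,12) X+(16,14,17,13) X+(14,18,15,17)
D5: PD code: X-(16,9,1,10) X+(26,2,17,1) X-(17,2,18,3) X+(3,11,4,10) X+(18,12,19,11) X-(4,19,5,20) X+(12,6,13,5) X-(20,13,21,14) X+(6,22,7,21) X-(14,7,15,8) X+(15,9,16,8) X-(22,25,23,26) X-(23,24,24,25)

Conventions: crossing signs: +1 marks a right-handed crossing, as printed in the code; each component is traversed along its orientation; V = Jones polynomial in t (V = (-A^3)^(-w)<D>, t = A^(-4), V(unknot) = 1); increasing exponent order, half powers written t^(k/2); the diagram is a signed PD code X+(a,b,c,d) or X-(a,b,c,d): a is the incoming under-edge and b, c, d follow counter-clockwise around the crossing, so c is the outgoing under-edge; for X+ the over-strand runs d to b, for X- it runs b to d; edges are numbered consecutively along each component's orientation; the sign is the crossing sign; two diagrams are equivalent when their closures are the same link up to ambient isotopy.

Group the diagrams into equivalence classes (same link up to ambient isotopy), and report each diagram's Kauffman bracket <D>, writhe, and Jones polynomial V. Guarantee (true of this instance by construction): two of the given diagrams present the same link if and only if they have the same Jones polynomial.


grouping into links: {D1} | {D2, D4, D5} | {D3}
V(D1) = -t^(1/2) - t^(5/2)  (w +3, c 13, <D> = A^-1 + A^7)
V(D2) = -t^(-3/2) + t^(-1/2) - 2t^(1/2) + t^(3/2) - 2t^(5/2) + t^(7/2)  [13 crossings, <D> = -A^-11 + 2A^-7 - A^-3 + 2A - A^5 + A^9, w = +1]
V(D3) = t^(-7/2) - 2t^(-5/2) + t^(-3/2) - 2t^(-1/2) + t^(1/2) - t^(3/2)  [13 crossings, <D> = A^-15 - A^-11 + 2A^-7 - A^-3 + 2A - A^5, w = -3]
D4 (bracket -A^-11 + 2A^-7 - A^-3 + 2A - A^5 + A^9; 13 crossings at w = +1): V = -t^(-3/2) + t^(-1/2) - 2t^(1/2) + t^(3/2) - 2t^(5/2) + t^(7/2)
D5 (bracket -A^-17 + 2A^-13 - A^-9 + 2A^-5 - A^-1 + A^3; 13 crossings at w = -1): V = -t^(-3/2) + t^(-1/2) - 2t^(1/2) + t^(3/2) - 2t^(5/2) + t^(7/2)
why: 3 values of V(t) split the 5 diagrams


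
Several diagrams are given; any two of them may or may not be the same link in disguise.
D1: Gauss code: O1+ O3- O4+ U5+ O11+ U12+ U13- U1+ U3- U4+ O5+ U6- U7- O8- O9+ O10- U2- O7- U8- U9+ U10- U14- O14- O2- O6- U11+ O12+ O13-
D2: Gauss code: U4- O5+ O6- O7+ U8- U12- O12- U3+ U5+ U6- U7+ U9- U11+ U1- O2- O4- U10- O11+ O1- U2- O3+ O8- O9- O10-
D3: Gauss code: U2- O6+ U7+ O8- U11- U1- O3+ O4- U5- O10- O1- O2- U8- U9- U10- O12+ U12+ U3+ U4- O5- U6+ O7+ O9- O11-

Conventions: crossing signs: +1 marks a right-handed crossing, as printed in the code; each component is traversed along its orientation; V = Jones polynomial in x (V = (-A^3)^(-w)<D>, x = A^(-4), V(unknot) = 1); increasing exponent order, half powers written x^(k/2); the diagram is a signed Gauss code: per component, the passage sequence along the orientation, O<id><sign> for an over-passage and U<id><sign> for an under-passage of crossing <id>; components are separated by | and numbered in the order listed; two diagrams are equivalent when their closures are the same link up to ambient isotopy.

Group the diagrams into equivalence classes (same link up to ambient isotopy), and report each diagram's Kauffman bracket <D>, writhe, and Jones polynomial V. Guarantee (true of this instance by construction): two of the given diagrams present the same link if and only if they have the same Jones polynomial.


equivalence classes: {D1} | {D2} | {D3}
D1 (bracket -A^-18 + A^-14 - A^-10 + 3A^-6 - A^-2 + A^2 - A^6; 14 crossings at w = -2): V = -x^-3 + x^-2 - x^-1 + 3 - x + x^2 - x^3
V(D2) = -x^-4 + x^-3 + x^-1  (w -4, c 12, <D> = A^-8 + 1 - A^4)
V(D3) = -x^-6 + x^-5 - x^-4 + 2x^-3 - x^-2 + x^-1  [12 crossings, <D> = A^-8 - A^-4 + 2 - A^4 + A^8 - A^12, w = -4]
key observation: comparing 3 Jones polynomials yields 3 groups


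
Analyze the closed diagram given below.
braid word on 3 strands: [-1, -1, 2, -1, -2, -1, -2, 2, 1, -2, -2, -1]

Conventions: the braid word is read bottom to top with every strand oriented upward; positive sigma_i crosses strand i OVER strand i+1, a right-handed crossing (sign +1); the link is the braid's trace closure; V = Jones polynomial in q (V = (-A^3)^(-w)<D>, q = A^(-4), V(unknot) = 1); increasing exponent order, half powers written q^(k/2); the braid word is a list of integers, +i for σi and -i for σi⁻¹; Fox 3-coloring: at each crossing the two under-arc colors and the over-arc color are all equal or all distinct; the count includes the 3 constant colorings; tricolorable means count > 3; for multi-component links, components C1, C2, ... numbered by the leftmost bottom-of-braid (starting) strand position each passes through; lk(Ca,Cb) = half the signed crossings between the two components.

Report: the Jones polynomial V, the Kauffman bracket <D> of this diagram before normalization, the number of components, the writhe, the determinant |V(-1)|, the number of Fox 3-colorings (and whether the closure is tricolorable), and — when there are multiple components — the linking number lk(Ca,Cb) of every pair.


V = -q^-9 + 2q^-8 - 3q^-7 + 3q^-6 - 3q^-5 + 3q^-4 - q^-3 + q^-2
<D> = A^-10 - A^-6 + 3A^-2 - 3A^2 + 3A^6 - 3A^10 + 2A^14 - A^18 (w = -6)
1 component over 12 crossings, w = -6
3 Fox colorings among 3^12, |V(-1)| = 17: not tricolorable
why: w = -6 shifts under R1 moves; the (-A^3)^(6) factor cancels that in V


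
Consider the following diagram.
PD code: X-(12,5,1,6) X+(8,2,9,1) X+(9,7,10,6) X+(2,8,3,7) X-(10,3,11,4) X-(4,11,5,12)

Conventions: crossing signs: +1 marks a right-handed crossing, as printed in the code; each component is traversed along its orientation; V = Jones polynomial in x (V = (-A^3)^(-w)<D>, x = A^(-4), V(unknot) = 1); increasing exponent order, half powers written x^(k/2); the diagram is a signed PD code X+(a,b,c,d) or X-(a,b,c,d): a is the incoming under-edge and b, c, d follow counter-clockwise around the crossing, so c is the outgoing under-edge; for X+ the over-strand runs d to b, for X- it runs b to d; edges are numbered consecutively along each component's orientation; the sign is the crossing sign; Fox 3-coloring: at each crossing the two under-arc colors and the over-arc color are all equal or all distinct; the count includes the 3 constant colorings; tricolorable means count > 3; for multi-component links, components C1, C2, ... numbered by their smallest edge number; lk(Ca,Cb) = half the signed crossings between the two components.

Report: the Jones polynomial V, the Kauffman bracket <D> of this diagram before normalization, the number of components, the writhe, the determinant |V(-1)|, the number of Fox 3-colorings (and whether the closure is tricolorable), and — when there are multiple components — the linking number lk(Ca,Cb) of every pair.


V(x) = 1
bracket: 1, w = 0
1 component, writhe 0, over 6 crossings
det 1, colorings 3 of 3^6 — not tricolorable
observation: det 1 = |V(-1)|; not divisible by 3, so not tricolorable


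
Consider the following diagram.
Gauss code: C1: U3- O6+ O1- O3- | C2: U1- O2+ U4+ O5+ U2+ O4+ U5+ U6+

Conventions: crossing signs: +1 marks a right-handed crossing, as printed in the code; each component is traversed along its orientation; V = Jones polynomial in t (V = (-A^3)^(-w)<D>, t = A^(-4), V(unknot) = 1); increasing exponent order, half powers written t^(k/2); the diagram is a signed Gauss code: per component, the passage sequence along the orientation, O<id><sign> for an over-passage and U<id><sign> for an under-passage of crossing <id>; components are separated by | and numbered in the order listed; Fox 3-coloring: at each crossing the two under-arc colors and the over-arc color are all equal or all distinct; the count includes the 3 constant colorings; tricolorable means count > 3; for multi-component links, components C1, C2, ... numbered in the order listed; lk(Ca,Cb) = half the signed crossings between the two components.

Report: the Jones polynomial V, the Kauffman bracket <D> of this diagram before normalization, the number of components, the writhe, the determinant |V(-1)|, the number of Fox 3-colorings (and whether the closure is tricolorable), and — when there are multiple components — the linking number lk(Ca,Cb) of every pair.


Jones polynomial: V(t) = -t^(1/2) - t^(3/2) - t^(5/2) + t^(9/2)
<D> = A^-12 - A^-4 - 1 - A^4; writhe +2
components 2, writhe +2 (6 crossings)
linking number lk(C1,C2) = 0
3-colorings: 27 of 3^6, det 0 — tricolorable
note: span 4 respects span(V) <= c + mu - 1 = 7 for this 2-component diagram


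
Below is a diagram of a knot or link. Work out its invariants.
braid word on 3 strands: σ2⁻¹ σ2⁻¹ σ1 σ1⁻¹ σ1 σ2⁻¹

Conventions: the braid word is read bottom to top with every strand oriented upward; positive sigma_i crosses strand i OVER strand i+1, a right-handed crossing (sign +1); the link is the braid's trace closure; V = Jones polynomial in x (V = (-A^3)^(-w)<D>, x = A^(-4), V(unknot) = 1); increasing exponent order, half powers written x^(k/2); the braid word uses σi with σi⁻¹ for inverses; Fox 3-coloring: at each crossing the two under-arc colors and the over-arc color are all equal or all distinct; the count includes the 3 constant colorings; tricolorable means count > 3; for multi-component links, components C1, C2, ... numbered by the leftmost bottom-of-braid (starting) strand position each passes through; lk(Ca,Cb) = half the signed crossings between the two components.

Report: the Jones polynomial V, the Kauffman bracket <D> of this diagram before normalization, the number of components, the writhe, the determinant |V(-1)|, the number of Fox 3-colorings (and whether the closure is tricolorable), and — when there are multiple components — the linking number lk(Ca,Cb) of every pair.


V = -x^-4 + x^-3 + x^-1
<D> = A^-2 + A^6 - A^10 (w = -2)
1 component over 6 crossings, w = -2
9 Fox colorings among 3^6, |V(-1)| = 3: tricolorable
why: the word shrinks to σ2⁻¹ σ2⁻¹ σ1 σ2⁻¹ after cancelling


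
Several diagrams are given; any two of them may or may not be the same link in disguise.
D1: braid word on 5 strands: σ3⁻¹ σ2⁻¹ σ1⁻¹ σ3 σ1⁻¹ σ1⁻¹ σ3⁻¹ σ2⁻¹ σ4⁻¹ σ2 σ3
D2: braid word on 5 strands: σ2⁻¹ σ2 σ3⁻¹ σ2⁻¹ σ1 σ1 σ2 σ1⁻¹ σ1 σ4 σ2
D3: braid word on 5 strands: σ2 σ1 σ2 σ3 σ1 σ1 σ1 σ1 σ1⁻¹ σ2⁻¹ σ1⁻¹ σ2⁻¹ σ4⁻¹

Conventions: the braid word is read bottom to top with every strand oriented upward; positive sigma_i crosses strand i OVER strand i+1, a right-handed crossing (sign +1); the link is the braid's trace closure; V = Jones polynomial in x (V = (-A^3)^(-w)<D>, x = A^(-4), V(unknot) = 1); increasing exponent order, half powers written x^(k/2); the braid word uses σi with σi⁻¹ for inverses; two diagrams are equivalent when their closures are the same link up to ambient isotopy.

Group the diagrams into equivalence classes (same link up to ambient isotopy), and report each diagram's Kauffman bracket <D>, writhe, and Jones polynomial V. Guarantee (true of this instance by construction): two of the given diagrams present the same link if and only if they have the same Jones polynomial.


grouping into links: {D1} | {D2} | {D3}
V(D1) = x^(-9/2) - x^(-5/2) - x^(-3/2) - x^(-1/2)  (w -5, c 11, <D> = A^-13 + A^-9 + A^-5 - A^3)
V(D2) = -x^(1/2) - x^(5/2)  [11 crossings, <D> = A^-1 + A^7, w = +3]
V(D3) = -x^(1/2) - x^(3/2) - x^(5/2) + x^(9/2)  [13 crossings, <D> = -A^-9 + A^-1 + A^3 + A^7, w = +3]
why: comparing 3 Jones polynomials yields 3 groups


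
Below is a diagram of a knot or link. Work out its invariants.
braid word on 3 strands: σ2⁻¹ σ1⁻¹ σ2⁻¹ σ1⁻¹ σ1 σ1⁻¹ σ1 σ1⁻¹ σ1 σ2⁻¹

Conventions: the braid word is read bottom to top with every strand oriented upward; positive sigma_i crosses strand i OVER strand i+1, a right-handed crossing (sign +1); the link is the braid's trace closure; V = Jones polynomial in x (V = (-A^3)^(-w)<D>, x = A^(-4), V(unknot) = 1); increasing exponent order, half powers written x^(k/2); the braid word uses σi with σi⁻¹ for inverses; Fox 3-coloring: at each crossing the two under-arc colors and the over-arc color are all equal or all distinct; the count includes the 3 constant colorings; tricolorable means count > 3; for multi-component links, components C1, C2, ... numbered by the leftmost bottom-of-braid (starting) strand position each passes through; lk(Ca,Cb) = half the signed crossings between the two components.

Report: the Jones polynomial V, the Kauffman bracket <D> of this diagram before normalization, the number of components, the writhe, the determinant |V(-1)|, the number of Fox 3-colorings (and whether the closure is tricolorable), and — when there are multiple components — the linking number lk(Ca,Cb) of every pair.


V(x) = -x^-4 + x^-3 + x^-1
bracket: A^-8 + 1 - A^4, w = -4
1 component, writhe -4, over 10 crossings
det 3, colorings 9 of 3^10 — tricolorable
observation: |V(-1)| = 3: so tricolorable, since 3 divides 3


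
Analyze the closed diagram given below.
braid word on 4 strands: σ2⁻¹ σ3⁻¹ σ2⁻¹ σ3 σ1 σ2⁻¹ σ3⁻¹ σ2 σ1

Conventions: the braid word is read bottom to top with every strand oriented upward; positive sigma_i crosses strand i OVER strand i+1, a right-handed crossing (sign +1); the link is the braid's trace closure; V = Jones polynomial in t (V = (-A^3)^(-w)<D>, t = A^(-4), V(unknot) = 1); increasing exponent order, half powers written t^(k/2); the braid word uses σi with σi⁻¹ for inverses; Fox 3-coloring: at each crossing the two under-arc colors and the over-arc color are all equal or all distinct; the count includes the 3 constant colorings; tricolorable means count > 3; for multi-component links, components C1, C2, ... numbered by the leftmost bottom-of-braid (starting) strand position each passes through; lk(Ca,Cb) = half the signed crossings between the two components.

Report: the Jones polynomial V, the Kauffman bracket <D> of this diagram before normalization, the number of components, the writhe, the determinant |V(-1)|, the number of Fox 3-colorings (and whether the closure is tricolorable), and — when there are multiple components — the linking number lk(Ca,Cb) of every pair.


V(t) = t^-4 - t^-3 + t^-2 - 2t^-1 + 2 - t + t^2
bracket: -A^-11 + A^-7 - 2A^-3 + 2A - A^5 + A^9 - A^13, w = -1
1 component, writhe -1, over 9 crossings
det 9, colorings 9 of 3^9 — tricolorable
observation: det 9 = |V(-1)|; divisible by 3, so tricolorable


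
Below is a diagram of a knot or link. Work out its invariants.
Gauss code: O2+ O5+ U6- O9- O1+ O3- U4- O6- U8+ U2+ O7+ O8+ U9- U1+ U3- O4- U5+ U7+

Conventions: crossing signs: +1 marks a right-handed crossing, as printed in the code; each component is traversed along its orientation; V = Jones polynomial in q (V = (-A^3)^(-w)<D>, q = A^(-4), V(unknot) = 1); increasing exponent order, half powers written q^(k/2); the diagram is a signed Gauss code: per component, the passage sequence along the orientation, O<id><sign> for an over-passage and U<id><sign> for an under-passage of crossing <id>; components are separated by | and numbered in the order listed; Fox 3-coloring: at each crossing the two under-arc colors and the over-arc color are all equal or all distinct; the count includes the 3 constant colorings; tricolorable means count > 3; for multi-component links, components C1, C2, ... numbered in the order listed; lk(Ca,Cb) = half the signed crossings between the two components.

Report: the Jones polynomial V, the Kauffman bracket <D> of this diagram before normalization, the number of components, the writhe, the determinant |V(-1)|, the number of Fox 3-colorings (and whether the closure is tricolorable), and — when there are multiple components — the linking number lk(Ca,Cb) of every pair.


Jones polynomial: V(q) = -q^-3 + 2q^-2 - 2q^-1 + 3 - 2q + 2q^2 - q^3
<D> = A^-9 - 2A^-5 + 2A^-1 - 3A^3 + 2A^7 - 2A^11 + A^15; writhe +1
components 1, writhe +1 (9 crossings)
3-colorings: 3 of 3^9, det 13 — not tricolorable
note: V is palindromic (span 6, det 13): q -> 1/q fixes it; necessary, not sufficient, for amphichirality


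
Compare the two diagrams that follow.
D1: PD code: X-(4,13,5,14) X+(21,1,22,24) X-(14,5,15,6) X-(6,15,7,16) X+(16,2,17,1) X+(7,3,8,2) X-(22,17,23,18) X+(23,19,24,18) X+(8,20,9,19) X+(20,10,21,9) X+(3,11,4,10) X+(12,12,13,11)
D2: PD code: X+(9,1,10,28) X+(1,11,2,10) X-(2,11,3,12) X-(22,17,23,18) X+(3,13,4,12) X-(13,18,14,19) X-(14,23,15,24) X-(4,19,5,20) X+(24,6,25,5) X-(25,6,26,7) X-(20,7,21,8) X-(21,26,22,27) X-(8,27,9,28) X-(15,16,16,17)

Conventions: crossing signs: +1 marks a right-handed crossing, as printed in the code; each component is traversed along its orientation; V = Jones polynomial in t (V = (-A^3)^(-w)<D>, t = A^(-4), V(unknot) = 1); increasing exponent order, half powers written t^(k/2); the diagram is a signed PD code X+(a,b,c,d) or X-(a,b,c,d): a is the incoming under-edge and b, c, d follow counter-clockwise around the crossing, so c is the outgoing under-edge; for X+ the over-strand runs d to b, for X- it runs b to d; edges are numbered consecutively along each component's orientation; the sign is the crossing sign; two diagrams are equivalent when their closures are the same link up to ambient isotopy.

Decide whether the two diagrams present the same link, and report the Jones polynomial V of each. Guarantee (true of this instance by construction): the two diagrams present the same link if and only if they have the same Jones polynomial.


equivalent: no
D1 (bracket A^12; 12 crossings at w = +4): V = 1
V(D2) = -t^-6 + t^-5 - t^-4 + 2t^-3 - t^-2 + t^-1  [14 crossings, <D> = A^-14 - A^-10 + 2A^-6 - A^-2 + A^2 - A^6, w = -6]
observation: V(t) takes 2 values over 2 diagrams, fixing the grouping


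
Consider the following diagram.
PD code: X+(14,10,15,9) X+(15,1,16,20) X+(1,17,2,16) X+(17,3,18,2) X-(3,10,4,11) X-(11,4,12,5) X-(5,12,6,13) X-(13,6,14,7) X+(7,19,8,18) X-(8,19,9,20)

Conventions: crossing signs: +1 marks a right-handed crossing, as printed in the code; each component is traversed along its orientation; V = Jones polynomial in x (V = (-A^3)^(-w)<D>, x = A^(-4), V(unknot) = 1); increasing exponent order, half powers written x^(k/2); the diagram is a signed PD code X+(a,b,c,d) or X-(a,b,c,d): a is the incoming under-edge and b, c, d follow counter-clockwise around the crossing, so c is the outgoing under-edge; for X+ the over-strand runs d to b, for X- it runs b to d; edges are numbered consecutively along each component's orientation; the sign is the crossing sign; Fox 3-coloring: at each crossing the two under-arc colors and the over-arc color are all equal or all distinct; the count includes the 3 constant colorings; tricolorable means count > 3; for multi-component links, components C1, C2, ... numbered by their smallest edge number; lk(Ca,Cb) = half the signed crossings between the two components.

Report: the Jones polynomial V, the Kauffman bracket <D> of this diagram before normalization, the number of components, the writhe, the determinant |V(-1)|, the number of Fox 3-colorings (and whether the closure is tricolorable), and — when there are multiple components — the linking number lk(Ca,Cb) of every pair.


V = -x^-3 + x^-2 - x^-1 + 3 - x + x^2 - x^3
<D> = -A^-12 + A^-8 - A^-4 + 3 - A^4 + A^8 - A^12 (w = 0)
1 component over 10 crossings, w = 0
27 Fox colorings among 3^10, |V(-1)| = 9: tricolorable
why: V spans 6 powers of x: at least 6 crossings in any diagram


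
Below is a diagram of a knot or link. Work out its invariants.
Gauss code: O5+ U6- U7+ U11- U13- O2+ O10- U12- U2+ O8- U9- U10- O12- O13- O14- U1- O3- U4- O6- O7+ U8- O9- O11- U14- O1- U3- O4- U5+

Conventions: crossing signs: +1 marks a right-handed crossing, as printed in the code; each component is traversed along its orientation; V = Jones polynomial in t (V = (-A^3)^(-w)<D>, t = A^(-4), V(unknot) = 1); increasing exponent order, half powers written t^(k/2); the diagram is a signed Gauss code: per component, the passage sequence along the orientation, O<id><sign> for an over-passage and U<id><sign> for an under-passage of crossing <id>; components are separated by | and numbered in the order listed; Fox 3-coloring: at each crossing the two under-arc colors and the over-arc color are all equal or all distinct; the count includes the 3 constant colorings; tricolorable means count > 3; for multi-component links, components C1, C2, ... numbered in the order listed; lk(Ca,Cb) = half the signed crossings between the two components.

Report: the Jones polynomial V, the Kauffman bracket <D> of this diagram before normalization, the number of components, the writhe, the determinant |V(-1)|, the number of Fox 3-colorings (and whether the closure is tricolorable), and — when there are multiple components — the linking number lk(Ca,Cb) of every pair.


V = -t^-12 + 2t^-11 - 3t^-10 + 4t^-9 - 5t^-8 + 4t^-7 - 3t^-6 + 3t^-5 - t^-4 + t^-3
<D> = A^-12 - A^-8 + 3A^-4 - 3 + 4A^4 - 5A^8 + 4A^12 - 3A^16 + 2A^20 - A^24 (w = -8)
1 component over 14 crossings, w = -8
9 Fox colorings among 3^14, |V(-1)| = 27: tricolorable
why: w = -8 (over 14 crossings) is diagram-only; (-A^3)^(8) removes it from V


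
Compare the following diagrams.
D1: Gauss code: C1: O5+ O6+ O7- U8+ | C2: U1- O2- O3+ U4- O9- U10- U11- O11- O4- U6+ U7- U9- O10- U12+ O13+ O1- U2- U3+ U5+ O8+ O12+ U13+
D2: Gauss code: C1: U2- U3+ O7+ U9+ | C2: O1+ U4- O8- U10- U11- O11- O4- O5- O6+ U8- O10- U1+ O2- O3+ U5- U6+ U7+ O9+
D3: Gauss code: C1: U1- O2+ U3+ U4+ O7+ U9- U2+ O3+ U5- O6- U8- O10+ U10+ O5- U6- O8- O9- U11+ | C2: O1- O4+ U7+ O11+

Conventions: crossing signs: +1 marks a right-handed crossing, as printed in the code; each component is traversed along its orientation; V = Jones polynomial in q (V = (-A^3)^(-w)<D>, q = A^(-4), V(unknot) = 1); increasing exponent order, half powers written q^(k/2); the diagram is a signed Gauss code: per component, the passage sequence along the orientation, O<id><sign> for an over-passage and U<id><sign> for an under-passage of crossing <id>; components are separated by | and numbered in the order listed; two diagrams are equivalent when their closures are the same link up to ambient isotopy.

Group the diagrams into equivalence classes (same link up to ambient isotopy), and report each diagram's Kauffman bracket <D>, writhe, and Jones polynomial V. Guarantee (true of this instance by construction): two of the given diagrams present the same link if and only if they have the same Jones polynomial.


grouping into links: {D1, D2, D3}
V(D1) = q^(-7/2) - q^(-5/2) + q^(-3/2) - 2q^(-1/2) - q^(3/2)  (w -1, c 13, <D> = A^-9 + 2A^-1 - A^3 + A^7 - A^11)
V(D2) = q^(-7/2) - q^(-5/2) + q^(-3/2) - 2q^(-1/2) - q^(3/2)  [11 crossings, <D> = A^-9 + 2A^-1 - A^3 + A^7 - A^11, w = -1]
V(D3) = q^(-7/2) - q^(-5/2) + q^(-3/2) - 2q^(-1/2) - q^(3/2)  [11 crossings, <D> = A^-3 + 2A^5 - A^9 + A^13 - A^17, w = +1]
why: one V(q) for all 3 diagrams — one class (guaranteed)


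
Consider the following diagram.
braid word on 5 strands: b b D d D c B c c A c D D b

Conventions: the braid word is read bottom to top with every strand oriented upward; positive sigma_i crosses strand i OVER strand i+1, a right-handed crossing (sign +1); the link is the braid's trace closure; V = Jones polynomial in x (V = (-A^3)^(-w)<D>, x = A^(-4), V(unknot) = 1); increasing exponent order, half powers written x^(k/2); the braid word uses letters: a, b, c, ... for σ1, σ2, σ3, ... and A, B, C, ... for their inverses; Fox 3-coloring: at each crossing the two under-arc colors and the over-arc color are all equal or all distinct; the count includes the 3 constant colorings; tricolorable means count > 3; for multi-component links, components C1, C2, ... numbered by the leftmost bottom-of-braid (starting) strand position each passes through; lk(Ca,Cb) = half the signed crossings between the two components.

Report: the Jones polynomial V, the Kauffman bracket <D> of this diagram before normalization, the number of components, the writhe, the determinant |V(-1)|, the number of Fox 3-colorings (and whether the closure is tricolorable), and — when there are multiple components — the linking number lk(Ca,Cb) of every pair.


V = -x^-2 + 2x^-1 - 4 + 7x - 7x^2 + 9x^3 - 8x^4 + 6x^5 - 4x^6 + 2x^7 - x^8
<D> = -A^-26 + 2A^-22 - 4A^-18 + 6A^-14 - 8A^-10 + 9A^-6 - 7A^-2 + 7A^2 - 4A^6 + 2A^10 - A^14 (w = +2)
1 component over 14 crossings, w = +2
9 Fox colorings among 3^14, |V(-1)| = 51: tricolorable
why: V spans 10 powers of x: at least 10 crossings in any diagram


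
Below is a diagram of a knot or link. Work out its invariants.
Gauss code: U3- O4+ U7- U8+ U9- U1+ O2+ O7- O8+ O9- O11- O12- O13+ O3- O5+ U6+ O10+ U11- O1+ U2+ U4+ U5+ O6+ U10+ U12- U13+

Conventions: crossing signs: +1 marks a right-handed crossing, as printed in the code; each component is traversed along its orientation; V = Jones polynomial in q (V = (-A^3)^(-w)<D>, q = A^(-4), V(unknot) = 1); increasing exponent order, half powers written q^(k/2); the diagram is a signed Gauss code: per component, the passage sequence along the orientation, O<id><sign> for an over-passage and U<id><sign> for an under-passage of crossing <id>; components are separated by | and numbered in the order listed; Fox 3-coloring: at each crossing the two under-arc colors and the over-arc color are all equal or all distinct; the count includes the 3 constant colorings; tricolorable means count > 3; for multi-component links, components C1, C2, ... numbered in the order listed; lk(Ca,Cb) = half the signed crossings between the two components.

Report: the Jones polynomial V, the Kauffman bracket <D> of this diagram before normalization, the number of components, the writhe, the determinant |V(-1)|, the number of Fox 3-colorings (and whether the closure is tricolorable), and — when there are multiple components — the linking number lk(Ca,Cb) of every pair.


V = q - q^2 + 2q^3 - q^4 + q^5 - q^6
<D> = A^-15 - A^-11 + A^-7 - 2A^-3 + A - A^5 (w = +3)
1 component over 13 crossings, w = +3
3 Fox colorings among 3^13, |V(-1)| = 7: not tricolorable
why: V spans 5 powers of q: at least 5 crossings in any diagram


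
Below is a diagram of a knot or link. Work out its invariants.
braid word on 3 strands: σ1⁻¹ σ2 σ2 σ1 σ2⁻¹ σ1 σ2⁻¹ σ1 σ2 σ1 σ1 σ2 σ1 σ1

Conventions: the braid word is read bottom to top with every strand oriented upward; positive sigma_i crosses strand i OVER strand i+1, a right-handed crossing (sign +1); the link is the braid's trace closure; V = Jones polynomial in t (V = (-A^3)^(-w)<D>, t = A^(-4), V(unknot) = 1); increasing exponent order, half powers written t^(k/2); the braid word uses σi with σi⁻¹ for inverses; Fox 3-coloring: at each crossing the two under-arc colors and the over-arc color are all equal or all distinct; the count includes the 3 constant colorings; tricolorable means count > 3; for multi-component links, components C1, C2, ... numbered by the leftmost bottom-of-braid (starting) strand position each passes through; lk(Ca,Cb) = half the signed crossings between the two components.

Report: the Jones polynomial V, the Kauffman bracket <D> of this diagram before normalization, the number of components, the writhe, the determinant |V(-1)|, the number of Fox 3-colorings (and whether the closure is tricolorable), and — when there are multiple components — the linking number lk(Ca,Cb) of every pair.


V(t) = t^3 + t^5 - t^8
bracket: -A^-8 + A^4 + A^12, w = +8
1 component, writhe +8, over 14 crossings
det 3, colorings 9 of 3^14 — tricolorable
observation: V spans 5 powers of t: at least 5 crossings in any diagram


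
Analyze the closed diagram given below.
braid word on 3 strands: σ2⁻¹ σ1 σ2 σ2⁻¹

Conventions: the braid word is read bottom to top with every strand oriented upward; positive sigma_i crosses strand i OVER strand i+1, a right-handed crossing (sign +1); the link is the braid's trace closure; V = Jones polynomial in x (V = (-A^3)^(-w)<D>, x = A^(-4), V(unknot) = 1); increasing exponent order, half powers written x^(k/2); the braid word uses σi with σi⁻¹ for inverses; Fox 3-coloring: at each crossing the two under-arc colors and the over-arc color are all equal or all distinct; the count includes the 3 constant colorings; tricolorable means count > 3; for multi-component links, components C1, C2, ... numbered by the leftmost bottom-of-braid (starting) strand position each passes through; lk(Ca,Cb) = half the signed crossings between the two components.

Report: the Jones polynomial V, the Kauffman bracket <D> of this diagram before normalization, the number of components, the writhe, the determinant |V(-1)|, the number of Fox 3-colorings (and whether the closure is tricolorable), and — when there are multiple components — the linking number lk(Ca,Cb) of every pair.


Jones polynomial: V(x) = 1
<D> = 1; writhe 0
components 1, writhe 0 (4 crossings)
3-colorings: 3 of 3^4, det 1 — not tricolorable
note: |V(-1)| = 1: so not tricolorable, since 3 does not divide 1


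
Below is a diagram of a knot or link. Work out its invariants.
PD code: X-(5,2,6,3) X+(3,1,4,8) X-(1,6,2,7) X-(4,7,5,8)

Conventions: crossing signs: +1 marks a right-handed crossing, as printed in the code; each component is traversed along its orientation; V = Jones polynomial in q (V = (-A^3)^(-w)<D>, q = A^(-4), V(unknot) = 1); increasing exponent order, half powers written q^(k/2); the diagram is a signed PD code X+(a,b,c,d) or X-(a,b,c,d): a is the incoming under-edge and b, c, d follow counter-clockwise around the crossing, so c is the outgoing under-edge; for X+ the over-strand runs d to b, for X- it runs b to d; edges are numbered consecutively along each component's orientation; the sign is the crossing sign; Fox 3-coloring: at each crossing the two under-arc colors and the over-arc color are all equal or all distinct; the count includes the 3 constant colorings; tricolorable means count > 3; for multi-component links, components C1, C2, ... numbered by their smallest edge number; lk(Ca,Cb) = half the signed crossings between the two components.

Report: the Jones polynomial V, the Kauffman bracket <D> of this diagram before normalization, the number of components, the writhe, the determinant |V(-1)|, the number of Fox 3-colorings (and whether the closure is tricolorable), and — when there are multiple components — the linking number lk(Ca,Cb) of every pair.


V = 1
<D> = A^-6 (w = -2)
1 component over 4 crossings, w = -2
3 Fox colorings among 3^4, |V(-1)| = 1: not tricolorable
why: |V(-1)| = 1: so not tricolorable, since 3 does not divide 1


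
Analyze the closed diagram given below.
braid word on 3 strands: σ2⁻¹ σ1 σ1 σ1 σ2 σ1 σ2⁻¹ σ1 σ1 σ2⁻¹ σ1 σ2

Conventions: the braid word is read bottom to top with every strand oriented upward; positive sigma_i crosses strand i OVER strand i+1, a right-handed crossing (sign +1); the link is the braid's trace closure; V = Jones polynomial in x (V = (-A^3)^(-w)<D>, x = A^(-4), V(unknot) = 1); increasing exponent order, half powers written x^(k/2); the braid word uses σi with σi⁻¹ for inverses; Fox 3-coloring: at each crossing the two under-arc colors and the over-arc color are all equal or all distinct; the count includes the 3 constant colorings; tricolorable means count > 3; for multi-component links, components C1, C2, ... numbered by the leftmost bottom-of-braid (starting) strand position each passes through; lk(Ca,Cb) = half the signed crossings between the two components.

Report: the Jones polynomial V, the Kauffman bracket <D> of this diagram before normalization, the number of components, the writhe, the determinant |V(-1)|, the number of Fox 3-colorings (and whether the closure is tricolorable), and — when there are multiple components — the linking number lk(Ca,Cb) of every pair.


V = x^2 + 2x^4 - 2x^5 + x^6 - 2x^7 + x^8
<D> = A^-14 - 2A^-10 + A^-6 - 2A^-2 + 2A^2 + A^10 (w = +6)
1 component over 12 crossings, w = +6
27 Fox colorings among 3^12, |V(-1)| = 9: tricolorable
why: w = +6 shifts under R1 moves; the (-A^3)^(-6) factor cancels that in V


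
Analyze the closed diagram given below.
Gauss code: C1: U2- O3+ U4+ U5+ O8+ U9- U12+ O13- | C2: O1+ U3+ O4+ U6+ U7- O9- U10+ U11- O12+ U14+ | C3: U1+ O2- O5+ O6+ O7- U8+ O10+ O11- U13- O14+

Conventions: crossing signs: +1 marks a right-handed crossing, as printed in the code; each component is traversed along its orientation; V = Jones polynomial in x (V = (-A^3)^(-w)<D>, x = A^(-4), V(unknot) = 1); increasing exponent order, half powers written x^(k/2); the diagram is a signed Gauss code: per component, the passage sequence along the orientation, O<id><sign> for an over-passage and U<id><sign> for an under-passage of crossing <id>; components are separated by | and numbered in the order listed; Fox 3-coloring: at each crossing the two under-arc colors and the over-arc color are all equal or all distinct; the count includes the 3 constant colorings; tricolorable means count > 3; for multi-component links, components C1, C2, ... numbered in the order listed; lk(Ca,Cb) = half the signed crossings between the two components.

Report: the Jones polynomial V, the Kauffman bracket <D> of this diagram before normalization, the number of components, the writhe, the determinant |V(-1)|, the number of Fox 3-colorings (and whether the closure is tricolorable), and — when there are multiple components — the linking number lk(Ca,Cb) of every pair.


V = x + 2x^3 + x^5
<D> = A^-8 + 2 + A^8 (w = +4)
3 components over 14 crossings, w = +4
lk(C1,C2): +1
lk(C1,C3) = 0
linking number lk(C2,C3) = +1
3 Fox colorings among 3^14, |V(-1)| = 4: not tricolorable
why: det 4 = |V(-1)|; not divisible by 3, so not tricolorable


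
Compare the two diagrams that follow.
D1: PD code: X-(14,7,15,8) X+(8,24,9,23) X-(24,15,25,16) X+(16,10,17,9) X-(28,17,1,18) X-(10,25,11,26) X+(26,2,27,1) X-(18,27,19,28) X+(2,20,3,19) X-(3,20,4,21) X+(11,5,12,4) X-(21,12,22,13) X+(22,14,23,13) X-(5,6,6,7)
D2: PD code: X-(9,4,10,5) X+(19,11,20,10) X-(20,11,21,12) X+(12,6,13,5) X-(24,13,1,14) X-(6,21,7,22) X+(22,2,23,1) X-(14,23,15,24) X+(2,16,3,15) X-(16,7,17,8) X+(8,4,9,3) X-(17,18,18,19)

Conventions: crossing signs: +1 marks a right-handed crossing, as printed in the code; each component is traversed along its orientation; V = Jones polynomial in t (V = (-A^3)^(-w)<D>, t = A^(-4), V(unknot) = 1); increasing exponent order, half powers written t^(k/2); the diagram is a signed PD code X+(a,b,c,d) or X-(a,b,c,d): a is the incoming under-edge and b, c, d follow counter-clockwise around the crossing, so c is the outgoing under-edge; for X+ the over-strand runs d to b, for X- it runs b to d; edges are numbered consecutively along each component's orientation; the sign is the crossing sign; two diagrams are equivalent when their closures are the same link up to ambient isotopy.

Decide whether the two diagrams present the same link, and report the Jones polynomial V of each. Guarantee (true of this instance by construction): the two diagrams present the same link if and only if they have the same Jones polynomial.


equivalent: yes
D1 (bracket -A^-18 + 3A^-14 - 3A^-10 + 4A^-6 - 4A^-2 + 3A^2 - 2A^6 + A^10; 14 crossings at w = -2): V = t^-4 - 2t^-3 + 3t^-2 - 4t^-1 + 4 - 3t + 3t^2 - t^3
V(D2) = t^-4 - 2t^-3 + 3t^-2 - 4t^-1 + 4 - 3t + 3t^2 - t^3  (w -2, c 12, <D> = -A^-18 + 3A^-14 - 3A^-10 + 4A^-6 - 4A^-2 + 3A^2 - 2A^6 + A^10)
key observation: from 14 to 12 crossings by R-moves: one link, two diagrams


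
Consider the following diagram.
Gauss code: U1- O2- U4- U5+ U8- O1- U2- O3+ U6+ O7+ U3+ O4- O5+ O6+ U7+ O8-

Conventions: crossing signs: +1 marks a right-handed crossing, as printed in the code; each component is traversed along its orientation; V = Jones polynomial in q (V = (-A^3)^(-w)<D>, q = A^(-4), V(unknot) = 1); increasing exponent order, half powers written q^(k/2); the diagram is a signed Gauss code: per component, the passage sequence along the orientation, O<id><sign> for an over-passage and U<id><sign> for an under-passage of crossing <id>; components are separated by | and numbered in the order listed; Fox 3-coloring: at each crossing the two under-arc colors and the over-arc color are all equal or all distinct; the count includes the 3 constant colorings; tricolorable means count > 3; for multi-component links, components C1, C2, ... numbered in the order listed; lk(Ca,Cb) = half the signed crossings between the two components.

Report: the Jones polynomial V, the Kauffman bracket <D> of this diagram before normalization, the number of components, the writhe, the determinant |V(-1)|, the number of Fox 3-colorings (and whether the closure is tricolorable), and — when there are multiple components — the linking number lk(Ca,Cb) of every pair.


Jones polynomial: V(q) = -q^-3 + q^-2 - q^-1 + 3 - q + q^2 - q^3
<D> = -A^-12 + A^-8 - A^-4 + 3 - A^4 + A^8 - A^12; writhe 0
components 1, writhe 0 (8 crossings)
3-colorings: 27 of 3^8, det 9 — tricolorable
note: the span of V is 6, forcing >= 6 crossings in any diagram


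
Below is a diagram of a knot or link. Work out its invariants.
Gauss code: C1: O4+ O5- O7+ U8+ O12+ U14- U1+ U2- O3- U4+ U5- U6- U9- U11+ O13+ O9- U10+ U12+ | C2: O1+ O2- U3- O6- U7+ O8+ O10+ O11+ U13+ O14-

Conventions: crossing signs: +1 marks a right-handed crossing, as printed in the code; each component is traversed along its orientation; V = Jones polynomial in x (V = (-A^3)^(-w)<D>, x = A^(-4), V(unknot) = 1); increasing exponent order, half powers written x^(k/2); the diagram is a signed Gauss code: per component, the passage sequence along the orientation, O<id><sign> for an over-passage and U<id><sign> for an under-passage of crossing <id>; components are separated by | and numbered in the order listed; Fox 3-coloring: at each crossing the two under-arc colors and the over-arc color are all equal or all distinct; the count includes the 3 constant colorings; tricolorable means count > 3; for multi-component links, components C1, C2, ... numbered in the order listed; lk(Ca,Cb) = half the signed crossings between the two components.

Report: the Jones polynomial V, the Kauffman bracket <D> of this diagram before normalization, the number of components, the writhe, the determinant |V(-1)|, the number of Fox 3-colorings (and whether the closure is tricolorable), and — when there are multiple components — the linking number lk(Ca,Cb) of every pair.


V(x) = x^(-5/2) - 2x^(-3/2) + 2x^(-1/2) - 4x^(1/2) + 3x^(3/2) - 3x^(5/2) + 2x^(7/2) - x^(9/2)
bracket: -A^-12 + 2A^-8 - 3A^-4 + 3 - 4A^4 + 2A^8 - 2A^12 + A^16, w = +2
2 components, writhe +2, over 14 crossings
lk(C1,C2) = +1
det 18, colorings 9 of 3^14 — tricolorable
observation: the 1 component pair carries total linking +1
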